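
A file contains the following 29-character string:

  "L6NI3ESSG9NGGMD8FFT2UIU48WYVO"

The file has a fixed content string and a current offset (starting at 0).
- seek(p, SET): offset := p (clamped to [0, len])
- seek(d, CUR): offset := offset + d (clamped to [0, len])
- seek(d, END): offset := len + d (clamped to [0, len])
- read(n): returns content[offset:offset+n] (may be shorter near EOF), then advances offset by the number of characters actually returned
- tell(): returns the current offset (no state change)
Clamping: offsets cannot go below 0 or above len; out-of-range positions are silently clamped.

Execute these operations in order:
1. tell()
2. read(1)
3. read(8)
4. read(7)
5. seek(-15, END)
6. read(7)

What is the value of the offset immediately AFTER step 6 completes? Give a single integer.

Answer: 21

Derivation:
After 1 (tell()): offset=0
After 2 (read(1)): returned 'L', offset=1
After 3 (read(8)): returned '6NI3ESSG', offset=9
After 4 (read(7)): returned '9NGGMD8', offset=16
After 5 (seek(-15, END)): offset=14
After 6 (read(7)): returned 'D8FFT2U', offset=21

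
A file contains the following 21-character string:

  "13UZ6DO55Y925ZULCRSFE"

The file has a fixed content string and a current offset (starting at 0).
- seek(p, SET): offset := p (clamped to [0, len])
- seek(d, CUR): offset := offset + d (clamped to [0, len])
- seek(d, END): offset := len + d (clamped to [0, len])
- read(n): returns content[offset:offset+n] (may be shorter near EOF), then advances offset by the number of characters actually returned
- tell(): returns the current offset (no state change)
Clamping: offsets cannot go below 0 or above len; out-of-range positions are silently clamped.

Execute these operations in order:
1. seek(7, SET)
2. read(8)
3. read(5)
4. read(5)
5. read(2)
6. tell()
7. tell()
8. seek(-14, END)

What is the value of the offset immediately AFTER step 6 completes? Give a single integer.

After 1 (seek(7, SET)): offset=7
After 2 (read(8)): returned '55Y925ZU', offset=15
After 3 (read(5)): returned 'LCRSF', offset=20
After 4 (read(5)): returned 'E', offset=21
After 5 (read(2)): returned '', offset=21
After 6 (tell()): offset=21

Answer: 21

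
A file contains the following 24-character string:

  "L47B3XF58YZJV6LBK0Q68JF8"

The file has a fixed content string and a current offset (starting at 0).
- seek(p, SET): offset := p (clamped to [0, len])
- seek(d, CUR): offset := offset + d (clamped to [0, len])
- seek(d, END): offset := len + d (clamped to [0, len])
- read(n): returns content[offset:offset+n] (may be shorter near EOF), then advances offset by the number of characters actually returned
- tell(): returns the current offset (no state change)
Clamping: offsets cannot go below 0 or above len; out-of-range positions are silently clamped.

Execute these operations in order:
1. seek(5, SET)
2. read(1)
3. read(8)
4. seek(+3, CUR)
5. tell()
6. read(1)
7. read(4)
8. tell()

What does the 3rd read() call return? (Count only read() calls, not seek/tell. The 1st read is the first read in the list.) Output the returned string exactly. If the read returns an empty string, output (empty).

Answer: 0

Derivation:
After 1 (seek(5, SET)): offset=5
After 2 (read(1)): returned 'X', offset=6
After 3 (read(8)): returned 'F58YZJV6', offset=14
After 4 (seek(+3, CUR)): offset=17
After 5 (tell()): offset=17
After 6 (read(1)): returned '0', offset=18
After 7 (read(4)): returned 'Q68J', offset=22
After 8 (tell()): offset=22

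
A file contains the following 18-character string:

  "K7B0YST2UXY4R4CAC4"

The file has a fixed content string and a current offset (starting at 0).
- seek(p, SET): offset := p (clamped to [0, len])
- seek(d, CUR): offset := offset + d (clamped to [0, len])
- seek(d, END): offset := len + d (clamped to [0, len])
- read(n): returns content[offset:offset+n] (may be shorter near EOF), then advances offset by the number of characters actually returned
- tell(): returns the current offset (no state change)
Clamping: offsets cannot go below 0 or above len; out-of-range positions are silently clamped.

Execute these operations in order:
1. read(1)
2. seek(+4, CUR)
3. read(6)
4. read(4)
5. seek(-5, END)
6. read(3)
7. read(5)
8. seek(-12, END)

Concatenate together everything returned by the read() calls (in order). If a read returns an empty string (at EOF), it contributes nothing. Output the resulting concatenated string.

Answer: KST2UXY4R4C4CAC4

Derivation:
After 1 (read(1)): returned 'K', offset=1
After 2 (seek(+4, CUR)): offset=5
After 3 (read(6)): returned 'ST2UXY', offset=11
After 4 (read(4)): returned '4R4C', offset=15
After 5 (seek(-5, END)): offset=13
After 6 (read(3)): returned '4CA', offset=16
After 7 (read(5)): returned 'C4', offset=18
After 8 (seek(-12, END)): offset=6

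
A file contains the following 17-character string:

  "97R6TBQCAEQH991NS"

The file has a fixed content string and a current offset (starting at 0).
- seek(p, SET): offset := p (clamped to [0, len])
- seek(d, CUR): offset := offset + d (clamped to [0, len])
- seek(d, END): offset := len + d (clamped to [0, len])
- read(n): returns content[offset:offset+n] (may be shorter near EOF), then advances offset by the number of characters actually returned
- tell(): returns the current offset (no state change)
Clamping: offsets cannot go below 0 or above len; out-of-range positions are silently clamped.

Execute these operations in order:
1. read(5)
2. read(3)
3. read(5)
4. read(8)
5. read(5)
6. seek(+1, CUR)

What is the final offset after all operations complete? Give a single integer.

Answer: 17

Derivation:
After 1 (read(5)): returned '97R6T', offset=5
After 2 (read(3)): returned 'BQC', offset=8
After 3 (read(5)): returned 'AEQH9', offset=13
After 4 (read(8)): returned '91NS', offset=17
After 5 (read(5)): returned '', offset=17
After 6 (seek(+1, CUR)): offset=17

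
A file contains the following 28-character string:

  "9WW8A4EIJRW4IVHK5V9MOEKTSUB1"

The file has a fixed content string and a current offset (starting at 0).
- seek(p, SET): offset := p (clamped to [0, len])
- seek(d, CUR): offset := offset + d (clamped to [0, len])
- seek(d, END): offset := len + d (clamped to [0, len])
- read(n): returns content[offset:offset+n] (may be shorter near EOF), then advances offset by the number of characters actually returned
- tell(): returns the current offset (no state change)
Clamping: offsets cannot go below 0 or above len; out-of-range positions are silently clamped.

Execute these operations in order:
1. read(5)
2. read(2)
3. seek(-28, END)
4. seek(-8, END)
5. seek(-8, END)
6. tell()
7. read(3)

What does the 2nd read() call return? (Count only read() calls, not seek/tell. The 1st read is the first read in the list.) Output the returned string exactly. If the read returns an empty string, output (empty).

After 1 (read(5)): returned '9WW8A', offset=5
After 2 (read(2)): returned '4E', offset=7
After 3 (seek(-28, END)): offset=0
After 4 (seek(-8, END)): offset=20
After 5 (seek(-8, END)): offset=20
After 6 (tell()): offset=20
After 7 (read(3)): returned 'OEK', offset=23

Answer: 4E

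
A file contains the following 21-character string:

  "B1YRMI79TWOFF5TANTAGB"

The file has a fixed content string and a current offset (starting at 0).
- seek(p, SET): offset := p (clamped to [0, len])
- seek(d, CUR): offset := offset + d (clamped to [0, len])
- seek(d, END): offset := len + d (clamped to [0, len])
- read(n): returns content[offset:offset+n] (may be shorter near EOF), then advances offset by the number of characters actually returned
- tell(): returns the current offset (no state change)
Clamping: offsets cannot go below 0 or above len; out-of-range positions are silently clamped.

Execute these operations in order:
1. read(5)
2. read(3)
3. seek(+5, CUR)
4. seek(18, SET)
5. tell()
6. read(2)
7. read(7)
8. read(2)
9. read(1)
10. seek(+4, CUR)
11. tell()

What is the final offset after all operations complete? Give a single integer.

After 1 (read(5)): returned 'B1YRM', offset=5
After 2 (read(3)): returned 'I79', offset=8
After 3 (seek(+5, CUR)): offset=13
After 4 (seek(18, SET)): offset=18
After 5 (tell()): offset=18
After 6 (read(2)): returned 'AG', offset=20
After 7 (read(7)): returned 'B', offset=21
After 8 (read(2)): returned '', offset=21
After 9 (read(1)): returned '', offset=21
After 10 (seek(+4, CUR)): offset=21
After 11 (tell()): offset=21

Answer: 21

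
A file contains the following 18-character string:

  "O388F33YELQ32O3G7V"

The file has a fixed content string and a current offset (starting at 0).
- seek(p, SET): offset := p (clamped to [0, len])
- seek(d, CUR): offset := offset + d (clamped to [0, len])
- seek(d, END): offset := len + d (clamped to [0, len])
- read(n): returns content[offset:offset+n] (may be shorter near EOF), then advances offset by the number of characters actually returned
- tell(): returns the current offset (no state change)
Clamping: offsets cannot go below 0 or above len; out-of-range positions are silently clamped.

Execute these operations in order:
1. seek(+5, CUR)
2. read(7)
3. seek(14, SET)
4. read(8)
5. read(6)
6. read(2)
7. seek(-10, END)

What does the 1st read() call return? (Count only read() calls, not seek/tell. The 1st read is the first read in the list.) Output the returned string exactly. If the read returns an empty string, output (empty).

Answer: 33YELQ3

Derivation:
After 1 (seek(+5, CUR)): offset=5
After 2 (read(7)): returned '33YELQ3', offset=12
After 3 (seek(14, SET)): offset=14
After 4 (read(8)): returned '3G7V', offset=18
After 5 (read(6)): returned '', offset=18
After 6 (read(2)): returned '', offset=18
After 7 (seek(-10, END)): offset=8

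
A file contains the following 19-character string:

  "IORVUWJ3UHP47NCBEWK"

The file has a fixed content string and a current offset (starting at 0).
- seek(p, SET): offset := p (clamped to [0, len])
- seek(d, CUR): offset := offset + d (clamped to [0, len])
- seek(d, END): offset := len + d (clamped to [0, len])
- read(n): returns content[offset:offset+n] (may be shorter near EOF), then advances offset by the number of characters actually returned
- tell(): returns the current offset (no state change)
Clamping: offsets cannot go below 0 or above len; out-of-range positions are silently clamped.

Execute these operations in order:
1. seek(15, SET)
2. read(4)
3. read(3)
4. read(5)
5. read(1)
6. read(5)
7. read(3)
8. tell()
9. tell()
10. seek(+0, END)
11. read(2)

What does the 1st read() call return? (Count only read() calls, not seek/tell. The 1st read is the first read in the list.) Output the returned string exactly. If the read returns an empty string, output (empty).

After 1 (seek(15, SET)): offset=15
After 2 (read(4)): returned 'BEWK', offset=19
After 3 (read(3)): returned '', offset=19
After 4 (read(5)): returned '', offset=19
After 5 (read(1)): returned '', offset=19
After 6 (read(5)): returned '', offset=19
After 7 (read(3)): returned '', offset=19
After 8 (tell()): offset=19
After 9 (tell()): offset=19
After 10 (seek(+0, END)): offset=19
After 11 (read(2)): returned '', offset=19

Answer: BEWK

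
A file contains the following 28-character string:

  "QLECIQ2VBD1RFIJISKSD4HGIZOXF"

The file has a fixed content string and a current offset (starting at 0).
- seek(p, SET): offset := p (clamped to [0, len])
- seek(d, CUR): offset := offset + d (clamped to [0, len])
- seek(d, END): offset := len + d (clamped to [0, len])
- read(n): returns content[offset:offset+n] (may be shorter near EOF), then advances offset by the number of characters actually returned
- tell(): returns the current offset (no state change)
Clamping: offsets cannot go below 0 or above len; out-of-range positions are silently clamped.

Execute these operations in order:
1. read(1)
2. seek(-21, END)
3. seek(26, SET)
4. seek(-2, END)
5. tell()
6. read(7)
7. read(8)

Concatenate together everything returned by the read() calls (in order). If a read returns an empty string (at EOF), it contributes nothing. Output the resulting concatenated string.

Answer: QXF

Derivation:
After 1 (read(1)): returned 'Q', offset=1
After 2 (seek(-21, END)): offset=7
After 3 (seek(26, SET)): offset=26
After 4 (seek(-2, END)): offset=26
After 5 (tell()): offset=26
After 6 (read(7)): returned 'XF', offset=28
After 7 (read(8)): returned '', offset=28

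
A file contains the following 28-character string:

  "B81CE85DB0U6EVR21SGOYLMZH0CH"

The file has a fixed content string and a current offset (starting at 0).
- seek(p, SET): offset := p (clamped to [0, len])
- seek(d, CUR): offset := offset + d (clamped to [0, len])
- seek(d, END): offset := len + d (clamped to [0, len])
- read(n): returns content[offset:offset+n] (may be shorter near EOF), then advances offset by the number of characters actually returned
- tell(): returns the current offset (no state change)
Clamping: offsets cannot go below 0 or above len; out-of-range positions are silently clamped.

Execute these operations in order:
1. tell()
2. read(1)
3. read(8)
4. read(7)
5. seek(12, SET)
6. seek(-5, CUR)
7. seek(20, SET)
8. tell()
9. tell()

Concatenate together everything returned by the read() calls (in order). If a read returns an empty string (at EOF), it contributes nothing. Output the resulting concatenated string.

After 1 (tell()): offset=0
After 2 (read(1)): returned 'B', offset=1
After 3 (read(8)): returned '81CE85DB', offset=9
After 4 (read(7)): returned '0U6EVR2', offset=16
After 5 (seek(12, SET)): offset=12
After 6 (seek(-5, CUR)): offset=7
After 7 (seek(20, SET)): offset=20
After 8 (tell()): offset=20
After 9 (tell()): offset=20

Answer: B81CE85DB0U6EVR2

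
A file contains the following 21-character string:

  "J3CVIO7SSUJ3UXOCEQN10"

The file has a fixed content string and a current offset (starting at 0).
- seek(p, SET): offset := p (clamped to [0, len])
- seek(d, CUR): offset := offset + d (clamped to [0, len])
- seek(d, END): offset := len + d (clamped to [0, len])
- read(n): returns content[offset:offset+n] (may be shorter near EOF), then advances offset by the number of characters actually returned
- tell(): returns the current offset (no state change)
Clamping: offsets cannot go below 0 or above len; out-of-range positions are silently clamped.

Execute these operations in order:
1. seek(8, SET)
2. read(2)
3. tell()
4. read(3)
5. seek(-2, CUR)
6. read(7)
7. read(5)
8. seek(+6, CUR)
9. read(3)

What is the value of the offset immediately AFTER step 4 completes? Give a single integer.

After 1 (seek(8, SET)): offset=8
After 2 (read(2)): returned 'SU', offset=10
After 3 (tell()): offset=10
After 4 (read(3)): returned 'J3U', offset=13

Answer: 13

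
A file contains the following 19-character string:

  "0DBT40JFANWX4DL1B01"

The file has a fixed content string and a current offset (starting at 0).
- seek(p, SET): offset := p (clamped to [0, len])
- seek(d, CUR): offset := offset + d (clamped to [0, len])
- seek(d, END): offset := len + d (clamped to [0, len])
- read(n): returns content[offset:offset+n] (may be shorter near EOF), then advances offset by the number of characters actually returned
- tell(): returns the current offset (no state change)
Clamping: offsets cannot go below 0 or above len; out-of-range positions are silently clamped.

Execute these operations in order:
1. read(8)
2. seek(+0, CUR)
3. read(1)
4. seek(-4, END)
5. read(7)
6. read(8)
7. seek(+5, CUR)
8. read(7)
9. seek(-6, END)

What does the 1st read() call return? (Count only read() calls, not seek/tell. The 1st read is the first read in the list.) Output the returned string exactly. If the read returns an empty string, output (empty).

After 1 (read(8)): returned '0DBT40JF', offset=8
After 2 (seek(+0, CUR)): offset=8
After 3 (read(1)): returned 'A', offset=9
After 4 (seek(-4, END)): offset=15
After 5 (read(7)): returned '1B01', offset=19
After 6 (read(8)): returned '', offset=19
After 7 (seek(+5, CUR)): offset=19
After 8 (read(7)): returned '', offset=19
After 9 (seek(-6, END)): offset=13

Answer: 0DBT40JF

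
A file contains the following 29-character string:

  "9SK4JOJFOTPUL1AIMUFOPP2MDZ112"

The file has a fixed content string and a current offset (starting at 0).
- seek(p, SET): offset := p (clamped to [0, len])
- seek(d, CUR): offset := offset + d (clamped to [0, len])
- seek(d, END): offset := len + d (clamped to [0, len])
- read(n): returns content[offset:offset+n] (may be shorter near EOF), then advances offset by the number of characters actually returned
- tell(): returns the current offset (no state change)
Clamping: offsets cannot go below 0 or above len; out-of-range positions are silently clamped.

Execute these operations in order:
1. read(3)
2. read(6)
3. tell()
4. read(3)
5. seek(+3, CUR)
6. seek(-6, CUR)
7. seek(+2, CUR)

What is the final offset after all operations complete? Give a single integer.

After 1 (read(3)): returned '9SK', offset=3
After 2 (read(6)): returned '4JOJFO', offset=9
After 3 (tell()): offset=9
After 4 (read(3)): returned 'TPU', offset=12
After 5 (seek(+3, CUR)): offset=15
After 6 (seek(-6, CUR)): offset=9
After 7 (seek(+2, CUR)): offset=11

Answer: 11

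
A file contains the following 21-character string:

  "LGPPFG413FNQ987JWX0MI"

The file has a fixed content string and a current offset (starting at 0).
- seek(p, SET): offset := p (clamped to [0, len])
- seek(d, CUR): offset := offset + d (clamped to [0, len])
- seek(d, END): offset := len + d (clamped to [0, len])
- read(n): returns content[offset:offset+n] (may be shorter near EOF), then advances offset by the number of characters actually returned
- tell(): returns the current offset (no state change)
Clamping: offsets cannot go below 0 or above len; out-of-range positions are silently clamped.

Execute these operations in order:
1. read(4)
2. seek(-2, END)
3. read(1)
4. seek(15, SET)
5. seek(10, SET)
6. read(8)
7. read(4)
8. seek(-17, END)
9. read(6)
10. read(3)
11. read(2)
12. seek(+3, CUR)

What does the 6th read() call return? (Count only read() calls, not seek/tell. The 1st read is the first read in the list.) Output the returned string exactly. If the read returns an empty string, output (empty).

After 1 (read(4)): returned 'LGPP', offset=4
After 2 (seek(-2, END)): offset=19
After 3 (read(1)): returned 'M', offset=20
After 4 (seek(15, SET)): offset=15
After 5 (seek(10, SET)): offset=10
After 6 (read(8)): returned 'NQ987JWX', offset=18
After 7 (read(4)): returned '0MI', offset=21
After 8 (seek(-17, END)): offset=4
After 9 (read(6)): returned 'FG413F', offset=10
After 10 (read(3)): returned 'NQ9', offset=13
After 11 (read(2)): returned '87', offset=15
After 12 (seek(+3, CUR)): offset=18

Answer: NQ9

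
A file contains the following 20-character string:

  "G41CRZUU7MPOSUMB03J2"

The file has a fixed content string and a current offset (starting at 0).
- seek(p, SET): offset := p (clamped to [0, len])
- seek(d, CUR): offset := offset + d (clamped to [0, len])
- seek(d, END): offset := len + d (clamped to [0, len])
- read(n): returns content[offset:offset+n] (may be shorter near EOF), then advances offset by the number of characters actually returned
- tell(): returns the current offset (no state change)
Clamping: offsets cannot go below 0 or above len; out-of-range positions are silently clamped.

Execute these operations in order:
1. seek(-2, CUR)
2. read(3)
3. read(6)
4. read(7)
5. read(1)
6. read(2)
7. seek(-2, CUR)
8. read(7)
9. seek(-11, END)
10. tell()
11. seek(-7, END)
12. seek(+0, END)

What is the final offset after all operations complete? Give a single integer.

After 1 (seek(-2, CUR)): offset=0
After 2 (read(3)): returned 'G41', offset=3
After 3 (read(6)): returned 'CRZUU7', offset=9
After 4 (read(7)): returned 'MPOSUMB', offset=16
After 5 (read(1)): returned '0', offset=17
After 6 (read(2)): returned '3J', offset=19
After 7 (seek(-2, CUR)): offset=17
After 8 (read(7)): returned '3J2', offset=20
After 9 (seek(-11, END)): offset=9
After 10 (tell()): offset=9
After 11 (seek(-7, END)): offset=13
After 12 (seek(+0, END)): offset=20

Answer: 20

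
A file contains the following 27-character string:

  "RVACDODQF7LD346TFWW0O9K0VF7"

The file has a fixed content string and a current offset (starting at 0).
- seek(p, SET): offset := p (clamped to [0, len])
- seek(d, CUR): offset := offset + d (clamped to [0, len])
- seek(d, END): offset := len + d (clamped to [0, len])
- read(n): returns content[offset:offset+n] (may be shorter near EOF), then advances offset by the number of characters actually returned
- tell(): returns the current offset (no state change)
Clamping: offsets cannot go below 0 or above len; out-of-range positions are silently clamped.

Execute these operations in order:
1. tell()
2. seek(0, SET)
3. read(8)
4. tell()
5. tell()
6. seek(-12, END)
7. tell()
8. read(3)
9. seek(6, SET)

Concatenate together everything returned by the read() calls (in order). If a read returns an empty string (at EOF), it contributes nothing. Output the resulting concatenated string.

Answer: RVACDODQTFW

Derivation:
After 1 (tell()): offset=0
After 2 (seek(0, SET)): offset=0
After 3 (read(8)): returned 'RVACDODQ', offset=8
After 4 (tell()): offset=8
After 5 (tell()): offset=8
After 6 (seek(-12, END)): offset=15
After 7 (tell()): offset=15
After 8 (read(3)): returned 'TFW', offset=18
After 9 (seek(6, SET)): offset=6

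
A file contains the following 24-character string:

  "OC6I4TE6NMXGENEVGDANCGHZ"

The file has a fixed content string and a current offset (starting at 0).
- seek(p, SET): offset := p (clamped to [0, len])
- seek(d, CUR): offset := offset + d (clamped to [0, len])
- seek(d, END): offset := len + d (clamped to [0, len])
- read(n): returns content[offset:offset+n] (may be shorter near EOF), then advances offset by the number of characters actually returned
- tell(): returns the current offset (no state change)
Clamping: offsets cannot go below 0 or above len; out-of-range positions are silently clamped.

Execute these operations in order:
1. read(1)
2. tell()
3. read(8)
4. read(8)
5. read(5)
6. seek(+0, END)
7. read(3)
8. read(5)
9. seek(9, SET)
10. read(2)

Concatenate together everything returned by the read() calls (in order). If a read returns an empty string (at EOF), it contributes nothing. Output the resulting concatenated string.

After 1 (read(1)): returned 'O', offset=1
After 2 (tell()): offset=1
After 3 (read(8)): returned 'C6I4TE6N', offset=9
After 4 (read(8)): returned 'MXGENEVG', offset=17
After 5 (read(5)): returned 'DANCG', offset=22
After 6 (seek(+0, END)): offset=24
After 7 (read(3)): returned '', offset=24
After 8 (read(5)): returned '', offset=24
After 9 (seek(9, SET)): offset=9
After 10 (read(2)): returned 'MX', offset=11

Answer: OC6I4TE6NMXGENEVGDANCGMX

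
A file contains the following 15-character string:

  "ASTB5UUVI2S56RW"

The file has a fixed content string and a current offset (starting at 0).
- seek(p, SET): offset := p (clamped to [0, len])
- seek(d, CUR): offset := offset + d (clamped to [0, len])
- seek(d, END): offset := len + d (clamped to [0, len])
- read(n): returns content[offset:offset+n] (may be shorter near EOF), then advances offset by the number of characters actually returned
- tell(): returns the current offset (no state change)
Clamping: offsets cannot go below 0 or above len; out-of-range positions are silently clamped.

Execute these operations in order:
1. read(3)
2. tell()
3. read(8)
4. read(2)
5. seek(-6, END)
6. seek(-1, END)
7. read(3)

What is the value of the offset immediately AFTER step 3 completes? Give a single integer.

After 1 (read(3)): returned 'AST', offset=3
After 2 (tell()): offset=3
After 3 (read(8)): returned 'B5UUVI2S', offset=11

Answer: 11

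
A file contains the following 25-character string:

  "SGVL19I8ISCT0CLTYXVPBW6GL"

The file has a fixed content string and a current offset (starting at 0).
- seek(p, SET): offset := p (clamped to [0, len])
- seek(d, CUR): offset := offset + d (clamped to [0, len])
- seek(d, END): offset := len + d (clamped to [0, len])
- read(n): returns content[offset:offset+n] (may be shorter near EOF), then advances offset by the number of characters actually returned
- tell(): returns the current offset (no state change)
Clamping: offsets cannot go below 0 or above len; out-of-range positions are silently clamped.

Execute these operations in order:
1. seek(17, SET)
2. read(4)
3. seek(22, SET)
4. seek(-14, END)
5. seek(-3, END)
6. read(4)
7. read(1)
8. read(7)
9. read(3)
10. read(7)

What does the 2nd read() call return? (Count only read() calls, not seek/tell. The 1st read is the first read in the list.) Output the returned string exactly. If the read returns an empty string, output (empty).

After 1 (seek(17, SET)): offset=17
After 2 (read(4)): returned 'XVPB', offset=21
After 3 (seek(22, SET)): offset=22
After 4 (seek(-14, END)): offset=11
After 5 (seek(-3, END)): offset=22
After 6 (read(4)): returned '6GL', offset=25
After 7 (read(1)): returned '', offset=25
After 8 (read(7)): returned '', offset=25
After 9 (read(3)): returned '', offset=25
After 10 (read(7)): returned '', offset=25

Answer: 6GL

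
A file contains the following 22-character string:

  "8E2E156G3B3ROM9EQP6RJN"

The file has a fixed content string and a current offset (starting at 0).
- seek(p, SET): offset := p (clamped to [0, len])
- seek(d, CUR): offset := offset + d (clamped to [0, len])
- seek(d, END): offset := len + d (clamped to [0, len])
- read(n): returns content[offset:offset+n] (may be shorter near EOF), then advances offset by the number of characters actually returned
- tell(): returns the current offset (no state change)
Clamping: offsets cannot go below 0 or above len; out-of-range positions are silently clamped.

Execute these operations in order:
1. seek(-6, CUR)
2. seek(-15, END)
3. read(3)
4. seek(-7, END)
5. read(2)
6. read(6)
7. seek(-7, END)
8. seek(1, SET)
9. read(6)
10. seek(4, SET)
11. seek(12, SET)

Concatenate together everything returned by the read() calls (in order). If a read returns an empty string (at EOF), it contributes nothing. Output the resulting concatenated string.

Answer: G3BEQP6RJNE2E156

Derivation:
After 1 (seek(-6, CUR)): offset=0
After 2 (seek(-15, END)): offset=7
After 3 (read(3)): returned 'G3B', offset=10
After 4 (seek(-7, END)): offset=15
After 5 (read(2)): returned 'EQ', offset=17
After 6 (read(6)): returned 'P6RJN', offset=22
After 7 (seek(-7, END)): offset=15
After 8 (seek(1, SET)): offset=1
After 9 (read(6)): returned 'E2E156', offset=7
After 10 (seek(4, SET)): offset=4
After 11 (seek(12, SET)): offset=12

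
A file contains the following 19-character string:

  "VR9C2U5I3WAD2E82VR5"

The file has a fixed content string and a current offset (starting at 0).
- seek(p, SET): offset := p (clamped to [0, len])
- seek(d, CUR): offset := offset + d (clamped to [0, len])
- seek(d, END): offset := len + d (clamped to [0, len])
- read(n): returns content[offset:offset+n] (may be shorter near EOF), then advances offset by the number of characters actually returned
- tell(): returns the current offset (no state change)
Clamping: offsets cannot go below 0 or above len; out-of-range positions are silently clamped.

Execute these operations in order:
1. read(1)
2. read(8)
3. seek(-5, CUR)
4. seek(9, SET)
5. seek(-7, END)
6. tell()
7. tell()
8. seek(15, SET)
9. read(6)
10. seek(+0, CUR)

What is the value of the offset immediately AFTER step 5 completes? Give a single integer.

Answer: 12

Derivation:
After 1 (read(1)): returned 'V', offset=1
After 2 (read(8)): returned 'R9C2U5I3', offset=9
After 3 (seek(-5, CUR)): offset=4
After 4 (seek(9, SET)): offset=9
After 5 (seek(-7, END)): offset=12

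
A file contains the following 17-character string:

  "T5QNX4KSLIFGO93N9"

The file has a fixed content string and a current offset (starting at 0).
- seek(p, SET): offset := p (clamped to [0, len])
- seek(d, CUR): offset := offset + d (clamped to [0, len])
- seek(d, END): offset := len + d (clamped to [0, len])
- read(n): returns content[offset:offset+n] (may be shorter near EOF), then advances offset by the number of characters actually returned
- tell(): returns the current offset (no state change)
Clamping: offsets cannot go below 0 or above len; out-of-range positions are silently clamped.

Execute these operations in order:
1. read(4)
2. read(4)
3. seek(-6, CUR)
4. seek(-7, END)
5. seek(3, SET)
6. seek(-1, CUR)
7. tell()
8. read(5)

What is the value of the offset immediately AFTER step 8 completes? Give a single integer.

Answer: 7

Derivation:
After 1 (read(4)): returned 'T5QN', offset=4
After 2 (read(4)): returned 'X4KS', offset=8
After 3 (seek(-6, CUR)): offset=2
After 4 (seek(-7, END)): offset=10
After 5 (seek(3, SET)): offset=3
After 6 (seek(-1, CUR)): offset=2
After 7 (tell()): offset=2
After 8 (read(5)): returned 'QNX4K', offset=7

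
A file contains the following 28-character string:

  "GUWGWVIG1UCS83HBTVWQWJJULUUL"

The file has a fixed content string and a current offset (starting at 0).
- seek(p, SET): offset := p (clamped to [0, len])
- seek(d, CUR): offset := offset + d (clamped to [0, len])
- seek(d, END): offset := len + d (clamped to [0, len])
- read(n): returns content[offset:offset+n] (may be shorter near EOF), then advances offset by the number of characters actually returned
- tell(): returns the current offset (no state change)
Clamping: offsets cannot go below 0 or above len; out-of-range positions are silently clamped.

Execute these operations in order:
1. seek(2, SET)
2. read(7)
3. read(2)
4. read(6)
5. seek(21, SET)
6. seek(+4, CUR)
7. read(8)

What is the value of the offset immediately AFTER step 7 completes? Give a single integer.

After 1 (seek(2, SET)): offset=2
After 2 (read(7)): returned 'WGWVIG1', offset=9
After 3 (read(2)): returned 'UC', offset=11
After 4 (read(6)): returned 'S83HBT', offset=17
After 5 (seek(21, SET)): offset=21
After 6 (seek(+4, CUR)): offset=25
After 7 (read(8)): returned 'UUL', offset=28

Answer: 28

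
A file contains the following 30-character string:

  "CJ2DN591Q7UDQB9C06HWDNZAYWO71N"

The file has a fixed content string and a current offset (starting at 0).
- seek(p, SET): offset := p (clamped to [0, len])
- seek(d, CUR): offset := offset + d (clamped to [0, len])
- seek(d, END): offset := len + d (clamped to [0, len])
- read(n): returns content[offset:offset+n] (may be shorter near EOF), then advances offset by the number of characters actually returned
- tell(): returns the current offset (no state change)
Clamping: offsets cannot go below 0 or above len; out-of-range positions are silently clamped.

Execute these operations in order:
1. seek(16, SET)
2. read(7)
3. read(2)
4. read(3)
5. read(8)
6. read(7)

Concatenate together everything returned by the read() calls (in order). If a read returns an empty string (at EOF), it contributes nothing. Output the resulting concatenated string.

After 1 (seek(16, SET)): offset=16
After 2 (read(7)): returned '06HWDNZ', offset=23
After 3 (read(2)): returned 'AY', offset=25
After 4 (read(3)): returned 'WO7', offset=28
After 5 (read(8)): returned '1N', offset=30
After 6 (read(7)): returned '', offset=30

Answer: 06HWDNZAYWO71N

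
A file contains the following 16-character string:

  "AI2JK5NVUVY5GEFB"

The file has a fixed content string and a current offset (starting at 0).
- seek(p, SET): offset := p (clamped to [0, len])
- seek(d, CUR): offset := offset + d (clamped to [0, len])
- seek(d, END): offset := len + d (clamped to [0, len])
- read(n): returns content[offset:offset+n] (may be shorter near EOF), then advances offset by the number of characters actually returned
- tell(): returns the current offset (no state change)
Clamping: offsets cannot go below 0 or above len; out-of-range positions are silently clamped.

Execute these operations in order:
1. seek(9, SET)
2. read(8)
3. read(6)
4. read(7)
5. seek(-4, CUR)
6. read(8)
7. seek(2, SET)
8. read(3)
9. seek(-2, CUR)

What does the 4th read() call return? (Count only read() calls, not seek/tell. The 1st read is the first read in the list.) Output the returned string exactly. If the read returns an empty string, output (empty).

Answer: GEFB

Derivation:
After 1 (seek(9, SET)): offset=9
After 2 (read(8)): returned 'VY5GEFB', offset=16
After 3 (read(6)): returned '', offset=16
After 4 (read(7)): returned '', offset=16
After 5 (seek(-4, CUR)): offset=12
After 6 (read(8)): returned 'GEFB', offset=16
After 7 (seek(2, SET)): offset=2
After 8 (read(3)): returned '2JK', offset=5
After 9 (seek(-2, CUR)): offset=3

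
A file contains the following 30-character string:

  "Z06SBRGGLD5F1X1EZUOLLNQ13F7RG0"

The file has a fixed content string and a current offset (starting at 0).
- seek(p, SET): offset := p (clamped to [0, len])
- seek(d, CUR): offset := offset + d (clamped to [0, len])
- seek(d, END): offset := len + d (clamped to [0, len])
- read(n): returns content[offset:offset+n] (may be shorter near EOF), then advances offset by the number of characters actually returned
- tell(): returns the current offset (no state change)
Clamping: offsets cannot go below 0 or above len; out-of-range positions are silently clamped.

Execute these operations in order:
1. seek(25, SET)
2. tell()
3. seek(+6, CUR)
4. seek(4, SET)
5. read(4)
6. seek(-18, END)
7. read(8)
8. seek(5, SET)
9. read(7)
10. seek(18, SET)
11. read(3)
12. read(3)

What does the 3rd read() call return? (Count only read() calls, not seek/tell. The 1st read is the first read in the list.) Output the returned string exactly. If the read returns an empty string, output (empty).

Answer: RGGLD5F

Derivation:
After 1 (seek(25, SET)): offset=25
After 2 (tell()): offset=25
After 3 (seek(+6, CUR)): offset=30
After 4 (seek(4, SET)): offset=4
After 5 (read(4)): returned 'BRGG', offset=8
After 6 (seek(-18, END)): offset=12
After 7 (read(8)): returned '1X1EZUOL', offset=20
After 8 (seek(5, SET)): offset=5
After 9 (read(7)): returned 'RGGLD5F', offset=12
After 10 (seek(18, SET)): offset=18
After 11 (read(3)): returned 'OLL', offset=21
After 12 (read(3)): returned 'NQ1', offset=24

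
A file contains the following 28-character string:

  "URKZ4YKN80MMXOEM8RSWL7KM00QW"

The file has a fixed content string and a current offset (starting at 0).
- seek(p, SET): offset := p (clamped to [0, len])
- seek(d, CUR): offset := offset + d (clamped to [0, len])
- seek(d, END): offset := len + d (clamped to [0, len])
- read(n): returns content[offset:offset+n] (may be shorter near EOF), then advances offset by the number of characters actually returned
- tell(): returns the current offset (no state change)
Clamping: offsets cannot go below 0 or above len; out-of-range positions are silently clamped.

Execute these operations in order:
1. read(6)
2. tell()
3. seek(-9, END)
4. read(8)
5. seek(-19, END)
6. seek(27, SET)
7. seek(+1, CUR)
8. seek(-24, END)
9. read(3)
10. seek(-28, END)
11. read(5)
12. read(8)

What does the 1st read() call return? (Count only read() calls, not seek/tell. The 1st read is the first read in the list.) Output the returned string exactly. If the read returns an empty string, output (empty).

Answer: URKZ4Y

Derivation:
After 1 (read(6)): returned 'URKZ4Y', offset=6
After 2 (tell()): offset=6
After 3 (seek(-9, END)): offset=19
After 4 (read(8)): returned 'WL7KM00Q', offset=27
After 5 (seek(-19, END)): offset=9
After 6 (seek(27, SET)): offset=27
After 7 (seek(+1, CUR)): offset=28
After 8 (seek(-24, END)): offset=4
After 9 (read(3)): returned '4YK', offset=7
After 10 (seek(-28, END)): offset=0
After 11 (read(5)): returned 'URKZ4', offset=5
After 12 (read(8)): returned 'YKN80MMX', offset=13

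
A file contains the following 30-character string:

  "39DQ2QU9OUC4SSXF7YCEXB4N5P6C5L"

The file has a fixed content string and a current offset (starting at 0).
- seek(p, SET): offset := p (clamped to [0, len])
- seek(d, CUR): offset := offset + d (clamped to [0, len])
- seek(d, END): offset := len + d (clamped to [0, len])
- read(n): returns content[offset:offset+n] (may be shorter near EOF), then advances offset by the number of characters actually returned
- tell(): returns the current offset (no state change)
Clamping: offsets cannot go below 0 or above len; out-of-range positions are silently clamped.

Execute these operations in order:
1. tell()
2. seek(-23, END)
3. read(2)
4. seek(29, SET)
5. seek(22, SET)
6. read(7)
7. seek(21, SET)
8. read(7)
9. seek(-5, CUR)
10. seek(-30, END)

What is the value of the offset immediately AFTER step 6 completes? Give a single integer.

After 1 (tell()): offset=0
After 2 (seek(-23, END)): offset=7
After 3 (read(2)): returned '9O', offset=9
After 4 (seek(29, SET)): offset=29
After 5 (seek(22, SET)): offset=22
After 6 (read(7)): returned '4N5P6C5', offset=29

Answer: 29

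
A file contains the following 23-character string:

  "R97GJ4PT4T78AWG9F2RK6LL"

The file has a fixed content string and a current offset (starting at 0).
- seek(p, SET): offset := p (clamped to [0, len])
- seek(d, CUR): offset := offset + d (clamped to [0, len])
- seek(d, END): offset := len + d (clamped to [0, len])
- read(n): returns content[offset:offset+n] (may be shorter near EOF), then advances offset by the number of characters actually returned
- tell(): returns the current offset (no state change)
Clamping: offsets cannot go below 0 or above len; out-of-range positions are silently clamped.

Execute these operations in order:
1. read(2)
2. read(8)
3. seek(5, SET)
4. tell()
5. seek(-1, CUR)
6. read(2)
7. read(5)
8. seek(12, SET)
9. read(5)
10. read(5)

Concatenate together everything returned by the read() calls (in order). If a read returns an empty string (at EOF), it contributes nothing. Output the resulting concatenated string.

Answer: R97GJ4PT4TJ4PT4T7AWG9F2RK6L

Derivation:
After 1 (read(2)): returned 'R9', offset=2
After 2 (read(8)): returned '7GJ4PT4T', offset=10
After 3 (seek(5, SET)): offset=5
After 4 (tell()): offset=5
After 5 (seek(-1, CUR)): offset=4
After 6 (read(2)): returned 'J4', offset=6
After 7 (read(5)): returned 'PT4T7', offset=11
After 8 (seek(12, SET)): offset=12
After 9 (read(5)): returned 'AWG9F', offset=17
After 10 (read(5)): returned '2RK6L', offset=22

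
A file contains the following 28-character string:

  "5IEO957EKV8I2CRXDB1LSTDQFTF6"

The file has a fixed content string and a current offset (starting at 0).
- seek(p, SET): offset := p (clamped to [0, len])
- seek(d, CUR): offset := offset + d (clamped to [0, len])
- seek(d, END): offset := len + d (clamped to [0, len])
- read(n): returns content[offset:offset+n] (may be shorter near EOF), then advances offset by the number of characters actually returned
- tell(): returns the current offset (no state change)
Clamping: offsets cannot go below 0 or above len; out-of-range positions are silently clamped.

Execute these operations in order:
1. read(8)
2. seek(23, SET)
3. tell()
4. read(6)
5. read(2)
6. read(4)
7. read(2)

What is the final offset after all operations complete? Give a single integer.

Answer: 28

Derivation:
After 1 (read(8)): returned '5IEO957E', offset=8
After 2 (seek(23, SET)): offset=23
After 3 (tell()): offset=23
After 4 (read(6)): returned 'QFTF6', offset=28
After 5 (read(2)): returned '', offset=28
After 6 (read(4)): returned '', offset=28
After 7 (read(2)): returned '', offset=28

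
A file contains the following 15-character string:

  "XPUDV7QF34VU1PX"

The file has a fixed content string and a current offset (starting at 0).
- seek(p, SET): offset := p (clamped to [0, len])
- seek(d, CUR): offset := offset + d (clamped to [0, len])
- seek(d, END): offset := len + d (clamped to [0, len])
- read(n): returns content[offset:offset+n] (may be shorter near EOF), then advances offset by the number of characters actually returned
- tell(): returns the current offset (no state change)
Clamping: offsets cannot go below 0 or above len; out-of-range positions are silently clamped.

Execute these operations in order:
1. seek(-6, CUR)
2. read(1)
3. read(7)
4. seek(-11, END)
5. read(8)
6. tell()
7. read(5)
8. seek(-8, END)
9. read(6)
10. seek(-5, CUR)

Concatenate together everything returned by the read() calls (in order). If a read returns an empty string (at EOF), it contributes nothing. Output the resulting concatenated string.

After 1 (seek(-6, CUR)): offset=0
After 2 (read(1)): returned 'X', offset=1
After 3 (read(7)): returned 'PUDV7QF', offset=8
After 4 (seek(-11, END)): offset=4
After 5 (read(8)): returned 'V7QF34VU', offset=12
After 6 (tell()): offset=12
After 7 (read(5)): returned '1PX', offset=15
After 8 (seek(-8, END)): offset=7
After 9 (read(6)): returned 'F34VU1', offset=13
After 10 (seek(-5, CUR)): offset=8

Answer: XPUDV7QFV7QF34VU1PXF34VU1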